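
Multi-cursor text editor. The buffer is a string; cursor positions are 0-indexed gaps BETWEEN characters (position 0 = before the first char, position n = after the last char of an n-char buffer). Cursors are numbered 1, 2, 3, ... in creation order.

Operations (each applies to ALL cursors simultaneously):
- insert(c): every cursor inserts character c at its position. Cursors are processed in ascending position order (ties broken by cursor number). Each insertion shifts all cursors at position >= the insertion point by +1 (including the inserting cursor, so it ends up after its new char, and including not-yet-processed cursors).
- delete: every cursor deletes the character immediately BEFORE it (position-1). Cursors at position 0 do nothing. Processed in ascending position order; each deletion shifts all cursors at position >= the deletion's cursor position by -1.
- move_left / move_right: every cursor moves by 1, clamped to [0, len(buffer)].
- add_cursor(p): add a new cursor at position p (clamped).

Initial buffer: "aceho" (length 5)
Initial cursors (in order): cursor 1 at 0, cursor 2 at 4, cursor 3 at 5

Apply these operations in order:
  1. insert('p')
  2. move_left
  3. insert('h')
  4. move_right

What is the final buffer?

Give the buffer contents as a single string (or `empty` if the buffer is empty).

Answer: hpacehhpohp

Derivation:
After op 1 (insert('p')): buffer="pacehpop" (len 8), cursors c1@1 c2@6 c3@8, authorship 1....2.3
After op 2 (move_left): buffer="pacehpop" (len 8), cursors c1@0 c2@5 c3@7, authorship 1....2.3
After op 3 (insert('h')): buffer="hpacehhpohp" (len 11), cursors c1@1 c2@7 c3@10, authorship 11....22.33
After op 4 (move_right): buffer="hpacehhpohp" (len 11), cursors c1@2 c2@8 c3@11, authorship 11....22.33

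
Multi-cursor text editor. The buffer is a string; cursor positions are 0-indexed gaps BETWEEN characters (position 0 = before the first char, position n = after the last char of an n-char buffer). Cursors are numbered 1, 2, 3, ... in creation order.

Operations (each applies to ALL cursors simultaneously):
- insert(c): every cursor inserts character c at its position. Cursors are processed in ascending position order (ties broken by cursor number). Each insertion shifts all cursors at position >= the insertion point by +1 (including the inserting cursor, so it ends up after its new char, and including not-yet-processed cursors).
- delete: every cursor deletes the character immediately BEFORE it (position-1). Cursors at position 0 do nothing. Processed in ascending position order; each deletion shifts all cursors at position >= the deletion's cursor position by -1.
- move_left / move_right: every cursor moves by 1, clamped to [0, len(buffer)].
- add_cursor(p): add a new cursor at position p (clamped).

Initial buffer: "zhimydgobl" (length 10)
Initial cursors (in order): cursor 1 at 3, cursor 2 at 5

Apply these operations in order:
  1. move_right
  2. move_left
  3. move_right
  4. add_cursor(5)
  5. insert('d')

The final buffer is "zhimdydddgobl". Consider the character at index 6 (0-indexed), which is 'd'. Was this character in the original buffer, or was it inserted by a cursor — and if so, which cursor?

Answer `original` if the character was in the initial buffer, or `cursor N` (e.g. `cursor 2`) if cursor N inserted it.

After op 1 (move_right): buffer="zhimydgobl" (len 10), cursors c1@4 c2@6, authorship ..........
After op 2 (move_left): buffer="zhimydgobl" (len 10), cursors c1@3 c2@5, authorship ..........
After op 3 (move_right): buffer="zhimydgobl" (len 10), cursors c1@4 c2@6, authorship ..........
After op 4 (add_cursor(5)): buffer="zhimydgobl" (len 10), cursors c1@4 c3@5 c2@6, authorship ..........
After op 5 (insert('d')): buffer="zhimdydddgobl" (len 13), cursors c1@5 c3@7 c2@9, authorship ....1.3.2....
Authorship (.=original, N=cursor N): . . . . 1 . 3 . 2 . . . .
Index 6: author = 3

Answer: cursor 3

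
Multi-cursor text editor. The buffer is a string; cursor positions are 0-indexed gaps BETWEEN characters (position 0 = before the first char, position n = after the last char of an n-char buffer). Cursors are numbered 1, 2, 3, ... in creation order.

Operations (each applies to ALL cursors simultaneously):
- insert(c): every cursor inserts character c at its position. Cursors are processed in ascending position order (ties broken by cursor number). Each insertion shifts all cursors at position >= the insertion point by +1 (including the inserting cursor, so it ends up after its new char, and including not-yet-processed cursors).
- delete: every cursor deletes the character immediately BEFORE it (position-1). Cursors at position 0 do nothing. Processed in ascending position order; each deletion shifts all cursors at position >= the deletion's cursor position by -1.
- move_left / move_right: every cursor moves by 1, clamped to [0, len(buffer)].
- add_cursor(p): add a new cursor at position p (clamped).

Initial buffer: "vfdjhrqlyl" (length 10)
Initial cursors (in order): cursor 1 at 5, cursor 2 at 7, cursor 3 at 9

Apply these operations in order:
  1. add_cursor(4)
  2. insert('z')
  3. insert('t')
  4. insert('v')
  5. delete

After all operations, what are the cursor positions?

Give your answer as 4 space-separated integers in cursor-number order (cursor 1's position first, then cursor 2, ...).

Answer: 9 13 17 6

Derivation:
After op 1 (add_cursor(4)): buffer="vfdjhrqlyl" (len 10), cursors c4@4 c1@5 c2@7 c3@9, authorship ..........
After op 2 (insert('z')): buffer="vfdjzhzrqzlyzl" (len 14), cursors c4@5 c1@7 c2@10 c3@13, authorship ....4.1..2..3.
After op 3 (insert('t')): buffer="vfdjzthztrqztlyztl" (len 18), cursors c4@6 c1@9 c2@13 c3@17, authorship ....44.11..22..33.
After op 4 (insert('v')): buffer="vfdjztvhztvrqztvlyztvl" (len 22), cursors c4@7 c1@11 c2@16 c3@21, authorship ....444.111..222..333.
After op 5 (delete): buffer="vfdjzthztrqztlyztl" (len 18), cursors c4@6 c1@9 c2@13 c3@17, authorship ....44.11..22..33.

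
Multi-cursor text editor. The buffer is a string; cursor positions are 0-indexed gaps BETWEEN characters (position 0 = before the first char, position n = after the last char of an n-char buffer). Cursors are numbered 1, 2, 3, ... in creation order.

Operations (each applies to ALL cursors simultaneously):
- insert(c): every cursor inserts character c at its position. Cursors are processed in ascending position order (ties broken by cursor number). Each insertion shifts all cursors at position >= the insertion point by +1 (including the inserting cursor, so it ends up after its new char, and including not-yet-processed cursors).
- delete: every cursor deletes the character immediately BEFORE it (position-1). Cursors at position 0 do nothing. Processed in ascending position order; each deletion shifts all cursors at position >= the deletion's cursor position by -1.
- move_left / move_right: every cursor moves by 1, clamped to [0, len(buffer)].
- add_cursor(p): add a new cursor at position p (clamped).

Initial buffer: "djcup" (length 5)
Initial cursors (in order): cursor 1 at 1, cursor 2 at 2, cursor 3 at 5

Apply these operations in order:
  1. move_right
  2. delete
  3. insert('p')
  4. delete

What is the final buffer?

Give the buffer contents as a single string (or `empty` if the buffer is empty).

After op 1 (move_right): buffer="djcup" (len 5), cursors c1@2 c2@3 c3@5, authorship .....
After op 2 (delete): buffer="du" (len 2), cursors c1@1 c2@1 c3@2, authorship ..
After op 3 (insert('p')): buffer="dppup" (len 5), cursors c1@3 c2@3 c3@5, authorship .12.3
After op 4 (delete): buffer="du" (len 2), cursors c1@1 c2@1 c3@2, authorship ..

Answer: du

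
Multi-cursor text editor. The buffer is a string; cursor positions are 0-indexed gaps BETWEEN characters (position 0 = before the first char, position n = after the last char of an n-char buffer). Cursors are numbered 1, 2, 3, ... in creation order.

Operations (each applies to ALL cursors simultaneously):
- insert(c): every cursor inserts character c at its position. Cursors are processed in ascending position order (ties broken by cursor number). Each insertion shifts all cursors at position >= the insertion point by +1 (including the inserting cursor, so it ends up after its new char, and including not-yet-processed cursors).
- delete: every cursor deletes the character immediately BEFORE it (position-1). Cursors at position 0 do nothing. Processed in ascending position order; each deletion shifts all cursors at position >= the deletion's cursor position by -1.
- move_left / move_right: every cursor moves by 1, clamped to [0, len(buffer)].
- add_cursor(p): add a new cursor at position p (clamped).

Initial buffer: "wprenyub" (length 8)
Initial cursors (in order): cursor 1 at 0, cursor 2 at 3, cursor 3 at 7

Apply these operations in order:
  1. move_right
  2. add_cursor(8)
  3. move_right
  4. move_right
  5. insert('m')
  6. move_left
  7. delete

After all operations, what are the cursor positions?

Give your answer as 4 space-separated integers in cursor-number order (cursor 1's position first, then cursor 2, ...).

After op 1 (move_right): buffer="wprenyub" (len 8), cursors c1@1 c2@4 c3@8, authorship ........
After op 2 (add_cursor(8)): buffer="wprenyub" (len 8), cursors c1@1 c2@4 c3@8 c4@8, authorship ........
After op 3 (move_right): buffer="wprenyub" (len 8), cursors c1@2 c2@5 c3@8 c4@8, authorship ........
After op 4 (move_right): buffer="wprenyub" (len 8), cursors c1@3 c2@6 c3@8 c4@8, authorship ........
After op 5 (insert('m')): buffer="wprmenymubmm" (len 12), cursors c1@4 c2@8 c3@12 c4@12, authorship ...1...2..34
After op 6 (move_left): buffer="wprmenymubmm" (len 12), cursors c1@3 c2@7 c3@11 c4@11, authorship ...1...2..34
After op 7 (delete): buffer="wpmenmum" (len 8), cursors c1@2 c2@5 c3@7 c4@7, authorship ..1..2.4

Answer: 2 5 7 7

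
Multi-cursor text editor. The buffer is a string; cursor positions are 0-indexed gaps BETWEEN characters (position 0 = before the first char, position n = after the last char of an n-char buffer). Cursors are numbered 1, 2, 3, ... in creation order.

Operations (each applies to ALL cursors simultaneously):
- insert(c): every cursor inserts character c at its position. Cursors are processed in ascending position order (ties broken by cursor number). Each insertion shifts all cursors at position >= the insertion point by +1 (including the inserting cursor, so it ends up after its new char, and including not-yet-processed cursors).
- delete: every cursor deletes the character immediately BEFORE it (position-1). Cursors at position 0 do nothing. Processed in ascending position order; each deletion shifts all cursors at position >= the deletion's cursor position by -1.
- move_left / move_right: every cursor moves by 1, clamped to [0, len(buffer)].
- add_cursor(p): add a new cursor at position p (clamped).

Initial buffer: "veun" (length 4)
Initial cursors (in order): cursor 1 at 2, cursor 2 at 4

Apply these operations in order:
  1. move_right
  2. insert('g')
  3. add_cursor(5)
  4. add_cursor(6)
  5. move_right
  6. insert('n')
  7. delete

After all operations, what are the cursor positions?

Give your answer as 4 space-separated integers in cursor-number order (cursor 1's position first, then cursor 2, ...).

After op 1 (move_right): buffer="veun" (len 4), cursors c1@3 c2@4, authorship ....
After op 2 (insert('g')): buffer="veugng" (len 6), cursors c1@4 c2@6, authorship ...1.2
After op 3 (add_cursor(5)): buffer="veugng" (len 6), cursors c1@4 c3@5 c2@6, authorship ...1.2
After op 4 (add_cursor(6)): buffer="veugng" (len 6), cursors c1@4 c3@5 c2@6 c4@6, authorship ...1.2
After op 5 (move_right): buffer="veugng" (len 6), cursors c1@5 c2@6 c3@6 c4@6, authorship ...1.2
After op 6 (insert('n')): buffer="veugnngnnn" (len 10), cursors c1@6 c2@10 c3@10 c4@10, authorship ...1.12234
After op 7 (delete): buffer="veugng" (len 6), cursors c1@5 c2@6 c3@6 c4@6, authorship ...1.2

Answer: 5 6 6 6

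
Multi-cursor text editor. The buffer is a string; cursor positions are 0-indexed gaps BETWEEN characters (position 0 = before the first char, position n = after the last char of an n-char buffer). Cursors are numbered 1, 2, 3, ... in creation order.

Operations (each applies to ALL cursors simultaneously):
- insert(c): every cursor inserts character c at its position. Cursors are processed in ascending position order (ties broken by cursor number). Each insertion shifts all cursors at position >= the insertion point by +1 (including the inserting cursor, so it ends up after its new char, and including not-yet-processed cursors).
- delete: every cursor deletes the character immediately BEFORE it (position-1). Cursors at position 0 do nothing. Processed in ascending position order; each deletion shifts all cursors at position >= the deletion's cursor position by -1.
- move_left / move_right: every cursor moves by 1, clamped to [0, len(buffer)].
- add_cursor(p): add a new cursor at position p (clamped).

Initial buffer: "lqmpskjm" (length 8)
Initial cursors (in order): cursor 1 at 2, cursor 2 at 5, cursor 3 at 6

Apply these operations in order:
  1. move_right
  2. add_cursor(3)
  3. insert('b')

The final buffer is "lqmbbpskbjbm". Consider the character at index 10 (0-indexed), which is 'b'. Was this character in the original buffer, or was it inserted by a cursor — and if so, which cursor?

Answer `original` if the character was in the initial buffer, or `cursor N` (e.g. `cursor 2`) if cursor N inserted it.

Answer: cursor 3

Derivation:
After op 1 (move_right): buffer="lqmpskjm" (len 8), cursors c1@3 c2@6 c3@7, authorship ........
After op 2 (add_cursor(3)): buffer="lqmpskjm" (len 8), cursors c1@3 c4@3 c2@6 c3@7, authorship ........
After op 3 (insert('b')): buffer="lqmbbpskbjbm" (len 12), cursors c1@5 c4@5 c2@9 c3@11, authorship ...14...2.3.
Authorship (.=original, N=cursor N): . . . 1 4 . . . 2 . 3 .
Index 10: author = 3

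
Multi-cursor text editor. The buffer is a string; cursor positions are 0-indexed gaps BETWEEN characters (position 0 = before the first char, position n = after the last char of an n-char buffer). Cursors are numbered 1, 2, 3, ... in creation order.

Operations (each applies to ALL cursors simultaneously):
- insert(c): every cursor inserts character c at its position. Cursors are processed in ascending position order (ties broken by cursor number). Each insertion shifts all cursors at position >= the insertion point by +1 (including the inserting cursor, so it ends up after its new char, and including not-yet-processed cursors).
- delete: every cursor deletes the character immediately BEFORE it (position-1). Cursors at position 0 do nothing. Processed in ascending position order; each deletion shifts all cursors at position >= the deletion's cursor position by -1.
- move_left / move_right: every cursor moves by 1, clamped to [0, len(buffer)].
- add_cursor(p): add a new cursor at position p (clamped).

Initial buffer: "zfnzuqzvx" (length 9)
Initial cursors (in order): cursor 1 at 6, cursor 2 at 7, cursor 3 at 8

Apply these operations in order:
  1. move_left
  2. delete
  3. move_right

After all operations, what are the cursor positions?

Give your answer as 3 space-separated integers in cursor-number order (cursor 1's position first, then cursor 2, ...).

After op 1 (move_left): buffer="zfnzuqzvx" (len 9), cursors c1@5 c2@6 c3@7, authorship .........
After op 2 (delete): buffer="zfnzvx" (len 6), cursors c1@4 c2@4 c3@4, authorship ......
After op 3 (move_right): buffer="zfnzvx" (len 6), cursors c1@5 c2@5 c3@5, authorship ......

Answer: 5 5 5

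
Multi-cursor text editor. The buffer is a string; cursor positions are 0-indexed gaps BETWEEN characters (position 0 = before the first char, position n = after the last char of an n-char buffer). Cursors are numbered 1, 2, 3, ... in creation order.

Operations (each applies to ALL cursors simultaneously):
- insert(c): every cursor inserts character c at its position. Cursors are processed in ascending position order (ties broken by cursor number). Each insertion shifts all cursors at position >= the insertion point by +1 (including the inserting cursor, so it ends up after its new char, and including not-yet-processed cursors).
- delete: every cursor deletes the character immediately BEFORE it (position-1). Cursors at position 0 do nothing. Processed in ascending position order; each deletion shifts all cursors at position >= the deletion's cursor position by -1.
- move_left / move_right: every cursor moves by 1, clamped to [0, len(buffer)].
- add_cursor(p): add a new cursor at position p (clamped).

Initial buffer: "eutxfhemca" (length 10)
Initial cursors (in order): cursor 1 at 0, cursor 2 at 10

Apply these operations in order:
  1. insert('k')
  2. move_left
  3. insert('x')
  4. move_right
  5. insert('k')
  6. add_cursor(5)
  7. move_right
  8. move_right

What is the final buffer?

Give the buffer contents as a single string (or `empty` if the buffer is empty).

Answer: xkkeutxfhemcaxkk

Derivation:
After op 1 (insert('k')): buffer="keutxfhemcak" (len 12), cursors c1@1 c2@12, authorship 1..........2
After op 2 (move_left): buffer="keutxfhemcak" (len 12), cursors c1@0 c2@11, authorship 1..........2
After op 3 (insert('x')): buffer="xkeutxfhemcaxk" (len 14), cursors c1@1 c2@13, authorship 11..........22
After op 4 (move_right): buffer="xkeutxfhemcaxk" (len 14), cursors c1@2 c2@14, authorship 11..........22
After op 5 (insert('k')): buffer="xkkeutxfhemcaxkk" (len 16), cursors c1@3 c2@16, authorship 111..........222
After op 6 (add_cursor(5)): buffer="xkkeutxfhemcaxkk" (len 16), cursors c1@3 c3@5 c2@16, authorship 111..........222
After op 7 (move_right): buffer="xkkeutxfhemcaxkk" (len 16), cursors c1@4 c3@6 c2@16, authorship 111..........222
After op 8 (move_right): buffer="xkkeutxfhemcaxkk" (len 16), cursors c1@5 c3@7 c2@16, authorship 111..........222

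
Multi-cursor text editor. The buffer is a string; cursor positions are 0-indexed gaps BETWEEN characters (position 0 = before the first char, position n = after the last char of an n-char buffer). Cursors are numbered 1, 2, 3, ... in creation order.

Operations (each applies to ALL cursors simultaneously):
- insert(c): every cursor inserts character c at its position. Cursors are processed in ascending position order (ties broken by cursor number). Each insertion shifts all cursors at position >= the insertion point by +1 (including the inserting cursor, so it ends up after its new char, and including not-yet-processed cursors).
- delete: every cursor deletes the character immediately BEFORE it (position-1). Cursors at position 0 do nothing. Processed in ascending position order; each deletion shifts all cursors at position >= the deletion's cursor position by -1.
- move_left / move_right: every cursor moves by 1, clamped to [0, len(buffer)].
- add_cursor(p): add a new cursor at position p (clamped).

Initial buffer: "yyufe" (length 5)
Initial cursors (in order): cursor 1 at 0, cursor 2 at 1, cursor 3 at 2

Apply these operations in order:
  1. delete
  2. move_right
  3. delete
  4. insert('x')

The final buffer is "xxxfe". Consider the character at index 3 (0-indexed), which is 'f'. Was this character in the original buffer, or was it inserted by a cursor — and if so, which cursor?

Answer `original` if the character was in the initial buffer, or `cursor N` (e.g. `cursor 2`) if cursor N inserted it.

After op 1 (delete): buffer="ufe" (len 3), cursors c1@0 c2@0 c3@0, authorship ...
After op 2 (move_right): buffer="ufe" (len 3), cursors c1@1 c2@1 c3@1, authorship ...
After op 3 (delete): buffer="fe" (len 2), cursors c1@0 c2@0 c3@0, authorship ..
After op 4 (insert('x')): buffer="xxxfe" (len 5), cursors c1@3 c2@3 c3@3, authorship 123..
Authorship (.=original, N=cursor N): 1 2 3 . .
Index 3: author = original

Answer: original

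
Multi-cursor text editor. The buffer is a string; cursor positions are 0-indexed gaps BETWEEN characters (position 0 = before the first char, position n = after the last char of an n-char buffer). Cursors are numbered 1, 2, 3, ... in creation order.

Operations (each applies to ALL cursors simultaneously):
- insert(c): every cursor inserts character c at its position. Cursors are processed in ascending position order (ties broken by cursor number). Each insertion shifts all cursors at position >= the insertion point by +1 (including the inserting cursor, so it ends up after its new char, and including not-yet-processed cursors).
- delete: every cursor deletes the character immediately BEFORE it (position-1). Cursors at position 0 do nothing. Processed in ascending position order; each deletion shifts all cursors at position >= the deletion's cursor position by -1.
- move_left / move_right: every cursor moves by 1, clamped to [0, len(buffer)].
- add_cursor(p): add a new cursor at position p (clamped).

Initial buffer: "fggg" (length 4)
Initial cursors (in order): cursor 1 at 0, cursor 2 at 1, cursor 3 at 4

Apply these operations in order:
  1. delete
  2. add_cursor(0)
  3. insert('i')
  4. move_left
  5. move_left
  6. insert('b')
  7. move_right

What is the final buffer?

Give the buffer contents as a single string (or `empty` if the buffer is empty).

Answer: ibbbiigbgi

Derivation:
After op 1 (delete): buffer="gg" (len 2), cursors c1@0 c2@0 c3@2, authorship ..
After op 2 (add_cursor(0)): buffer="gg" (len 2), cursors c1@0 c2@0 c4@0 c3@2, authorship ..
After op 3 (insert('i')): buffer="iiiggi" (len 6), cursors c1@3 c2@3 c4@3 c3@6, authorship 124..3
After op 4 (move_left): buffer="iiiggi" (len 6), cursors c1@2 c2@2 c4@2 c3@5, authorship 124..3
After op 5 (move_left): buffer="iiiggi" (len 6), cursors c1@1 c2@1 c4@1 c3@4, authorship 124..3
After op 6 (insert('b')): buffer="ibbbiigbgi" (len 10), cursors c1@4 c2@4 c4@4 c3@8, authorship 112424.3.3
After op 7 (move_right): buffer="ibbbiigbgi" (len 10), cursors c1@5 c2@5 c4@5 c3@9, authorship 112424.3.3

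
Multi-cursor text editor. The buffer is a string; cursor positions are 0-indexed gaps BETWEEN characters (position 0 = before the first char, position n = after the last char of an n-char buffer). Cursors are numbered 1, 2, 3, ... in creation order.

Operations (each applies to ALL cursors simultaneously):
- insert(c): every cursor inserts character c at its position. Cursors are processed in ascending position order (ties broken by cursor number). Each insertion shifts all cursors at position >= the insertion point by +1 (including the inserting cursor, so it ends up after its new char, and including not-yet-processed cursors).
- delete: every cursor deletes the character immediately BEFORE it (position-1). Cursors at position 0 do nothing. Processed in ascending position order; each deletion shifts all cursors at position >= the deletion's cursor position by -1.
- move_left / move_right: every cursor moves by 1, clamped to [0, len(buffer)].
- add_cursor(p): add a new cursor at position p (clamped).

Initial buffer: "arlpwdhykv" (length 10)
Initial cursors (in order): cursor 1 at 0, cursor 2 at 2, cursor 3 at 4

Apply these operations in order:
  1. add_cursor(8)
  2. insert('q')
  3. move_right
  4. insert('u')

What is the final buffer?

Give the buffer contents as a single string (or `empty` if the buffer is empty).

Answer: qaurqlupqwudhyqkuv

Derivation:
After op 1 (add_cursor(8)): buffer="arlpwdhykv" (len 10), cursors c1@0 c2@2 c3@4 c4@8, authorship ..........
After op 2 (insert('q')): buffer="qarqlpqwdhyqkv" (len 14), cursors c1@1 c2@4 c3@7 c4@12, authorship 1..2..3....4..
After op 3 (move_right): buffer="qarqlpqwdhyqkv" (len 14), cursors c1@2 c2@5 c3@8 c4@13, authorship 1..2..3....4..
After op 4 (insert('u')): buffer="qaurqlupqwudhyqkuv" (len 18), cursors c1@3 c2@7 c3@11 c4@17, authorship 1.1.2.2.3.3...4.4.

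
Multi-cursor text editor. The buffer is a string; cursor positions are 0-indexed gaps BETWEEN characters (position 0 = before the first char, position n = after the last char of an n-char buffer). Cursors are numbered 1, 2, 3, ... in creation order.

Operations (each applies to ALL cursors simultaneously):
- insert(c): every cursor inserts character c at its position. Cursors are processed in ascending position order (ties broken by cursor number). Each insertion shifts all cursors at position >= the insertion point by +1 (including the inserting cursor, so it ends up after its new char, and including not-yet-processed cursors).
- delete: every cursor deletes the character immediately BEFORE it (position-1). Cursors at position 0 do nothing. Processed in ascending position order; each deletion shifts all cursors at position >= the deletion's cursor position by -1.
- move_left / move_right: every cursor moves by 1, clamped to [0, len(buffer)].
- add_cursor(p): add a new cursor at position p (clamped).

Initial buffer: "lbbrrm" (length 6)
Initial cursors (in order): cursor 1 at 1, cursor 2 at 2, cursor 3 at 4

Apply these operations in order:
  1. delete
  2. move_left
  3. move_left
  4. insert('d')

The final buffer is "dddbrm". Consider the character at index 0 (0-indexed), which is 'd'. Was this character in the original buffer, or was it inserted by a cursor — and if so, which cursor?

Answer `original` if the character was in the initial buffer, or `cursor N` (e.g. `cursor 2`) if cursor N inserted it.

Answer: cursor 1

Derivation:
After op 1 (delete): buffer="brm" (len 3), cursors c1@0 c2@0 c3@1, authorship ...
After op 2 (move_left): buffer="brm" (len 3), cursors c1@0 c2@0 c3@0, authorship ...
After op 3 (move_left): buffer="brm" (len 3), cursors c1@0 c2@0 c3@0, authorship ...
After op 4 (insert('d')): buffer="dddbrm" (len 6), cursors c1@3 c2@3 c3@3, authorship 123...
Authorship (.=original, N=cursor N): 1 2 3 . . .
Index 0: author = 1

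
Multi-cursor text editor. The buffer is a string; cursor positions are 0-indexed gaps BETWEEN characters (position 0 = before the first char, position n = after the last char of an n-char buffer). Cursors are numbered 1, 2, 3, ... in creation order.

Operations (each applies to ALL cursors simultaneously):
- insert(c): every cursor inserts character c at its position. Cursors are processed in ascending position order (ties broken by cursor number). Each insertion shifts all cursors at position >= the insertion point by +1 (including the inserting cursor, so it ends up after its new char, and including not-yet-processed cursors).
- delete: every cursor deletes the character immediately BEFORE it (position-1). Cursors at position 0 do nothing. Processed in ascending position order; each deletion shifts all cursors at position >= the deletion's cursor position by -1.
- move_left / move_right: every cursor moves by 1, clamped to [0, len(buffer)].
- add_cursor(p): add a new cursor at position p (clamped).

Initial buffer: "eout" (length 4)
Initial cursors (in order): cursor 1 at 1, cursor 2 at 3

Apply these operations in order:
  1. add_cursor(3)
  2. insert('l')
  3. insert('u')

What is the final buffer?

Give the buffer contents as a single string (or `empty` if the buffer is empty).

After op 1 (add_cursor(3)): buffer="eout" (len 4), cursors c1@1 c2@3 c3@3, authorship ....
After op 2 (insert('l')): buffer="eloullt" (len 7), cursors c1@2 c2@6 c3@6, authorship .1..23.
After op 3 (insert('u')): buffer="eluoulluut" (len 10), cursors c1@3 c2@9 c3@9, authorship .11..2323.

Answer: eluoulluut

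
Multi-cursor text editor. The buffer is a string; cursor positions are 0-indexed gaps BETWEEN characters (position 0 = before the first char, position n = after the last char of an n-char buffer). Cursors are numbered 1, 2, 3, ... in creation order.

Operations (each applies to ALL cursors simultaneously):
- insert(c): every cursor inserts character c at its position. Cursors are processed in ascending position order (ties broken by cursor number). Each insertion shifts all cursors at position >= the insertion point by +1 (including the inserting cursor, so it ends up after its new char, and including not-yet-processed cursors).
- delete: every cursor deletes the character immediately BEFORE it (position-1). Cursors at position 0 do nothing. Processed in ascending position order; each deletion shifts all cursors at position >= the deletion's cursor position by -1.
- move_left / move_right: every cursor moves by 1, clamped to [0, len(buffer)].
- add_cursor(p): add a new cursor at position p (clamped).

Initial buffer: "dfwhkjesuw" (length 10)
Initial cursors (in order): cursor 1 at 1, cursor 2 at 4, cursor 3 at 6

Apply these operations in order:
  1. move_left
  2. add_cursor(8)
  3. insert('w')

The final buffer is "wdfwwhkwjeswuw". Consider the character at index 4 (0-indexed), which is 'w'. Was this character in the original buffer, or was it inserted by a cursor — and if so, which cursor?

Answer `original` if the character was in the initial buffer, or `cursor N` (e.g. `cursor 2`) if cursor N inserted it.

Answer: cursor 2

Derivation:
After op 1 (move_left): buffer="dfwhkjesuw" (len 10), cursors c1@0 c2@3 c3@5, authorship ..........
After op 2 (add_cursor(8)): buffer="dfwhkjesuw" (len 10), cursors c1@0 c2@3 c3@5 c4@8, authorship ..........
After op 3 (insert('w')): buffer="wdfwwhkwjeswuw" (len 14), cursors c1@1 c2@5 c3@8 c4@12, authorship 1...2..3...4..
Authorship (.=original, N=cursor N): 1 . . . 2 . . 3 . . . 4 . .
Index 4: author = 2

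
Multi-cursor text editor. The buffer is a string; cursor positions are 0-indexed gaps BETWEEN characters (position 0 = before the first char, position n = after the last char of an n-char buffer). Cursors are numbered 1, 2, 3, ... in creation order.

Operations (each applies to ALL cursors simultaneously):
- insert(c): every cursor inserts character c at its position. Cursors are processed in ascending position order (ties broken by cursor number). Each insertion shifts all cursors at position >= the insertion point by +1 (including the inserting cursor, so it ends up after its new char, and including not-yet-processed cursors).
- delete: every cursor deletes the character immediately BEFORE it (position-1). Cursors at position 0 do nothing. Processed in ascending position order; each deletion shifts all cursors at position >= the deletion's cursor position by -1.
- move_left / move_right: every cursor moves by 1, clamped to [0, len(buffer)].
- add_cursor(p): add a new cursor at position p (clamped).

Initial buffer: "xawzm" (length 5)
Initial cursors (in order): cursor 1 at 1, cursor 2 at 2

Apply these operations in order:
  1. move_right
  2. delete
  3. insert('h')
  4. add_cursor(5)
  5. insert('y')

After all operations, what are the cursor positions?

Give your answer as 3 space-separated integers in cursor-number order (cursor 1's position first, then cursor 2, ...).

After op 1 (move_right): buffer="xawzm" (len 5), cursors c1@2 c2@3, authorship .....
After op 2 (delete): buffer="xzm" (len 3), cursors c1@1 c2@1, authorship ...
After op 3 (insert('h')): buffer="xhhzm" (len 5), cursors c1@3 c2@3, authorship .12..
After op 4 (add_cursor(5)): buffer="xhhzm" (len 5), cursors c1@3 c2@3 c3@5, authorship .12..
After op 5 (insert('y')): buffer="xhhyyzmy" (len 8), cursors c1@5 c2@5 c3@8, authorship .1212..3

Answer: 5 5 8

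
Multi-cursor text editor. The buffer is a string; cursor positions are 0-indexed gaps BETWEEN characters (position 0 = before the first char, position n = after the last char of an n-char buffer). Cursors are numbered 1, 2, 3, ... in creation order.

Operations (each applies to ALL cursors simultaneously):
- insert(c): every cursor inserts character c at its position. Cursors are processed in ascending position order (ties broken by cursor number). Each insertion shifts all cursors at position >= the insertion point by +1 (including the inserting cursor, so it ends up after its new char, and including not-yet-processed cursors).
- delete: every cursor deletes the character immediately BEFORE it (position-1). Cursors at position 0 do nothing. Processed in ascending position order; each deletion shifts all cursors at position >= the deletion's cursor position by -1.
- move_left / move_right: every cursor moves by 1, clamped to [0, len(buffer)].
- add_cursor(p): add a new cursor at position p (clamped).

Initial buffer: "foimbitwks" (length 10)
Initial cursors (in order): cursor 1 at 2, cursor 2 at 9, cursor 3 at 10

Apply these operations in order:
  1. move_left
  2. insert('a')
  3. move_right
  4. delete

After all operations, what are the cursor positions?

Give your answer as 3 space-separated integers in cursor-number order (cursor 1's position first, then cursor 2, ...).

Answer: 2 9 10

Derivation:
After op 1 (move_left): buffer="foimbitwks" (len 10), cursors c1@1 c2@8 c3@9, authorship ..........
After op 2 (insert('a')): buffer="faoimbitwakas" (len 13), cursors c1@2 c2@10 c3@12, authorship .1.......2.3.
After op 3 (move_right): buffer="faoimbitwakas" (len 13), cursors c1@3 c2@11 c3@13, authorship .1.......2.3.
After op 4 (delete): buffer="faimbitwaa" (len 10), cursors c1@2 c2@9 c3@10, authorship .1......23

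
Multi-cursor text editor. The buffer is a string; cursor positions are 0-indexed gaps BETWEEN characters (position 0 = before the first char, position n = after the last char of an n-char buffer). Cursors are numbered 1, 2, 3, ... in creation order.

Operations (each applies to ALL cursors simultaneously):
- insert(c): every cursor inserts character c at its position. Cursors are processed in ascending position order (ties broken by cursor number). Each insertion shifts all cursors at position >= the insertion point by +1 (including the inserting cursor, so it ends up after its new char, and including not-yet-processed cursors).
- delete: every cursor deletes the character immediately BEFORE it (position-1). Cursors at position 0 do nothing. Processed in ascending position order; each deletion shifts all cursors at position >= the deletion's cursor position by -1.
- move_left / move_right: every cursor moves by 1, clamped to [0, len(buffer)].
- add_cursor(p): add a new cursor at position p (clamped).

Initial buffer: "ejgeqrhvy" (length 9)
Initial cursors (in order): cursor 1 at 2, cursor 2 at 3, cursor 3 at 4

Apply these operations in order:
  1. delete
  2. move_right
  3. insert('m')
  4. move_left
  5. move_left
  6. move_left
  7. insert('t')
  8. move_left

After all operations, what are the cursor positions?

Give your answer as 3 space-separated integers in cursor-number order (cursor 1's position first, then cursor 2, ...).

Answer: 4 4 4

Derivation:
After op 1 (delete): buffer="eqrhvy" (len 6), cursors c1@1 c2@1 c3@1, authorship ......
After op 2 (move_right): buffer="eqrhvy" (len 6), cursors c1@2 c2@2 c3@2, authorship ......
After op 3 (insert('m')): buffer="eqmmmrhvy" (len 9), cursors c1@5 c2@5 c3@5, authorship ..123....
After op 4 (move_left): buffer="eqmmmrhvy" (len 9), cursors c1@4 c2@4 c3@4, authorship ..123....
After op 5 (move_left): buffer="eqmmmrhvy" (len 9), cursors c1@3 c2@3 c3@3, authorship ..123....
After op 6 (move_left): buffer="eqmmmrhvy" (len 9), cursors c1@2 c2@2 c3@2, authorship ..123....
After op 7 (insert('t')): buffer="eqtttmmmrhvy" (len 12), cursors c1@5 c2@5 c3@5, authorship ..123123....
After op 8 (move_left): buffer="eqtttmmmrhvy" (len 12), cursors c1@4 c2@4 c3@4, authorship ..123123....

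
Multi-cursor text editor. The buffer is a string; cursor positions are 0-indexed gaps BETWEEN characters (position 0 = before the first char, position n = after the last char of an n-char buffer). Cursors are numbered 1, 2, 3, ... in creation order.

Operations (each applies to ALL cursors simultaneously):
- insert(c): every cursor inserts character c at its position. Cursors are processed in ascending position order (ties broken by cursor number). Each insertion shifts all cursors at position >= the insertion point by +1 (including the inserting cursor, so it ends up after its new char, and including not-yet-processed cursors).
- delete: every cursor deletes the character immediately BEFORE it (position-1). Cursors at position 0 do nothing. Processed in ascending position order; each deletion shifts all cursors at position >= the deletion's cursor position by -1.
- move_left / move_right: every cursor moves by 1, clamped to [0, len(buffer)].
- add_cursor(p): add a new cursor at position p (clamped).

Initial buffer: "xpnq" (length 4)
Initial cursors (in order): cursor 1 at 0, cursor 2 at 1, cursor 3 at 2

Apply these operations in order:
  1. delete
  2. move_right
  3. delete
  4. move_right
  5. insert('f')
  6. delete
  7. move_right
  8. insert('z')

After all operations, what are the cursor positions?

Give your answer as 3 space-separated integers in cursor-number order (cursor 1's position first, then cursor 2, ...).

Answer: 4 4 4

Derivation:
After op 1 (delete): buffer="nq" (len 2), cursors c1@0 c2@0 c3@0, authorship ..
After op 2 (move_right): buffer="nq" (len 2), cursors c1@1 c2@1 c3@1, authorship ..
After op 3 (delete): buffer="q" (len 1), cursors c1@0 c2@0 c3@0, authorship .
After op 4 (move_right): buffer="q" (len 1), cursors c1@1 c2@1 c3@1, authorship .
After op 5 (insert('f')): buffer="qfff" (len 4), cursors c1@4 c2@4 c3@4, authorship .123
After op 6 (delete): buffer="q" (len 1), cursors c1@1 c2@1 c3@1, authorship .
After op 7 (move_right): buffer="q" (len 1), cursors c1@1 c2@1 c3@1, authorship .
After op 8 (insert('z')): buffer="qzzz" (len 4), cursors c1@4 c2@4 c3@4, authorship .123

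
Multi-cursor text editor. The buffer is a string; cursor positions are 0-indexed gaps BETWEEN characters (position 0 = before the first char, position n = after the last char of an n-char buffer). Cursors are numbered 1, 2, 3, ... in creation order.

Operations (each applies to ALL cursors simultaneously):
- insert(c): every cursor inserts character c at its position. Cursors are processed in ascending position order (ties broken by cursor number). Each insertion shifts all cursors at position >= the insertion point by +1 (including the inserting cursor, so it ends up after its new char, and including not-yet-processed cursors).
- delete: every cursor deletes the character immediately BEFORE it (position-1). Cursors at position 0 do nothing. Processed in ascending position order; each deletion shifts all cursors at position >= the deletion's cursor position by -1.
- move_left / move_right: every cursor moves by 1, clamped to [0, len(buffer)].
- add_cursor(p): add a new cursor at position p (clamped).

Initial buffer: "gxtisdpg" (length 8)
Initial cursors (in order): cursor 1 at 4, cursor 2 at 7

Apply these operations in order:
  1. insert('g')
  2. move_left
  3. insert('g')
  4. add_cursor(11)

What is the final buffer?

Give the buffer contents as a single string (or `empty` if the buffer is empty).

Answer: gxtiggsdpggg

Derivation:
After op 1 (insert('g')): buffer="gxtigsdpgg" (len 10), cursors c1@5 c2@9, authorship ....1...2.
After op 2 (move_left): buffer="gxtigsdpgg" (len 10), cursors c1@4 c2@8, authorship ....1...2.
After op 3 (insert('g')): buffer="gxtiggsdpggg" (len 12), cursors c1@5 c2@10, authorship ....11...22.
After op 4 (add_cursor(11)): buffer="gxtiggsdpggg" (len 12), cursors c1@5 c2@10 c3@11, authorship ....11...22.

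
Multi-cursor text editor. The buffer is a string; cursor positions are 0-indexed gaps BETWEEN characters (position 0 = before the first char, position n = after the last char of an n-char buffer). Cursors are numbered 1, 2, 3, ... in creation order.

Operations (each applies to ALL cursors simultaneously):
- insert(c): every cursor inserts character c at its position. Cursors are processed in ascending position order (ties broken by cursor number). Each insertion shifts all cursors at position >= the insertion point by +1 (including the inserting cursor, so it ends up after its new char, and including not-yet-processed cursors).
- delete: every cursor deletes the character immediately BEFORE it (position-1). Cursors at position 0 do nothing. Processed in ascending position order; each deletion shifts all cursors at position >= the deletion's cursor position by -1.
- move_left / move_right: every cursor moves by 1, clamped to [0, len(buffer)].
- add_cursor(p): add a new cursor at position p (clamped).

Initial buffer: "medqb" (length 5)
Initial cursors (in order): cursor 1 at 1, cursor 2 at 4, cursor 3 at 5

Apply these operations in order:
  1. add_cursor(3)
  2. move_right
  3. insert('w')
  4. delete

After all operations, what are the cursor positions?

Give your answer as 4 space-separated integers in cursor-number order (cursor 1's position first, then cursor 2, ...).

Answer: 2 5 5 4

Derivation:
After op 1 (add_cursor(3)): buffer="medqb" (len 5), cursors c1@1 c4@3 c2@4 c3@5, authorship .....
After op 2 (move_right): buffer="medqb" (len 5), cursors c1@2 c4@4 c2@5 c3@5, authorship .....
After op 3 (insert('w')): buffer="mewdqwbww" (len 9), cursors c1@3 c4@6 c2@9 c3@9, authorship ..1..4.23
After op 4 (delete): buffer="medqb" (len 5), cursors c1@2 c4@4 c2@5 c3@5, authorship .....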